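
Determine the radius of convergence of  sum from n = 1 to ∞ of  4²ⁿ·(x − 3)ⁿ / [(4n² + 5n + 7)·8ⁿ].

Ratio test: |a_{n+1}/a_n| = [(4n² + 5n + 7)/(4(n+1)² + 5(n+1) + 7)] · 16/8 → 2 as n → ∞.
The series converges when 2 · |x − 3| < 1, giving R = 1/2.

R = 1/2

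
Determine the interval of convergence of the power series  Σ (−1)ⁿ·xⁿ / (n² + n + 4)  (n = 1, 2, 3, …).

Ratio test: |a_{n+1}/a_n| = (n² + n + 4)/((n+1)² + (n+1) + 4) → 1 as n → ∞.
Convergence for |x| < 1, so R = 1.
Check x = 1: the terms are on the order of 1/n², so the series converges absolutely by comparison with the p-series (p = 2 > 1).
When x = -1, absolute convergence follows by limit comparison with Σ 1/n².

[-1, 1]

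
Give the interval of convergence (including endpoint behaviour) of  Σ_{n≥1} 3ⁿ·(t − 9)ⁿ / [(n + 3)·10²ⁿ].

Ratio test: |a_{n+1}/a_n| = [(n + 3)/((n+1) + 3)] · 3/100 → 3/100 as n → ∞.
Hence the series converges for |t − 9| < 1/(3/100) = 100/3, so the radius of convergence is 100/3.
At t = 127/3: comparison with the harmonic series Σ 1/n shows the series diverges.
Endpoint t = -73/3: the terms alternate in sign and decrease monotonically to 0 in absolute value (size ~ c/n), so the alternating series test gives convergence.

[-73/3, 127/3)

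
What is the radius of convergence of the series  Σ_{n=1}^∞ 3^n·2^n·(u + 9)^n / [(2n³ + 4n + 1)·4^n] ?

R = 2/3

By the ratio test, |a_{n+1}/a_n| = [(2n³ + 4n + 1)/(2(n+1)³ + 4(n+1) + 1)] · 3·2/4 → 3/2.
Hence the series converges for |u + 9| < 1/(3/2) = 2/3, so the radius of convergence is 2/3.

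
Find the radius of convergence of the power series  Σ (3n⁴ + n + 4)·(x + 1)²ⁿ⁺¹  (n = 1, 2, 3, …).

Apply the ratio test: |a_{n+1}| / |a_n| = (3(n+1)⁴ + (n+1) + 4)/(3n⁴ + n + 4), which tends to 1 as n → ∞.
Writing y = (x + 1)², the series in y has radius 1, so |x + 1| < √(1) = 1 and R = 1.

R = 1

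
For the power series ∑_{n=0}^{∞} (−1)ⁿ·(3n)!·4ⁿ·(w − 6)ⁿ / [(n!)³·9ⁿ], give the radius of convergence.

R = 1/12

By the ratio test, |a_{n+1}/a_n| = (3n+1)·(3n+2)·(3n+3)/(n+1)³ · 4/9 → 12.
Thus R = 1/(12) = 1/12.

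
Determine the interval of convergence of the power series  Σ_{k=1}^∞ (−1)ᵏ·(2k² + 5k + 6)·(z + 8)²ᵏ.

Ratio test: |a_{k+1}/a_k| = (2(k+1)² + 5(k+1) + 6)/(2k² + 5k + 6) → 1 as k → ∞.
Successive powers of (z + 8) differ by 2, so the series converges when |z + 8|² · 1 < 1, i.e. |z + 8| < √(1) = 1. So R = 1.
At z = -7: the k-th term does not approach 0; divergence by the term test.
At z = -9: the k-th term does not approach 0; divergence by the term test.

(-9, -7)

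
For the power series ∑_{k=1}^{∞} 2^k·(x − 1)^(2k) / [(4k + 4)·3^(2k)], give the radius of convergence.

Ratio test: |a_{k+1}/a_k| = [(4k + 4)/(4(k+1) + 4)] · 2/9 → 2/9 as k → ∞.
Writing y = (x − 1)², the series in y has radius 9/2, so |x − 1| < √(9/2) and R = 3√2/2.

R = 3√2/2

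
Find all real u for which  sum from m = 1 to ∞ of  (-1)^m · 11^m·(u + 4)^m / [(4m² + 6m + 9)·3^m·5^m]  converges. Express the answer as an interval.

[-59/11, -29/11]

Ratio test: |a_{m+1}/a_m| = [(4m² + 6m + 9)/(4(m+1)² + 6(m+1) + 9)] · 11/(3·5) → 11/15 as m → ∞.
Hence the series converges for |u + 4| < 1/(11/15) = 15/11, so the radius of convergence is 15/11.
When u = -29/11, the series is dominated by a constant times Σ 1/m², which converges (p = 2 > 1).
At u = -59/11: the terms are on the order of 1/m², so the series converges absolutely by comparison with the p-series (p = 2 > 1).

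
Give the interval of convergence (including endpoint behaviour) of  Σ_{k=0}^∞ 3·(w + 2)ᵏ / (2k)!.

(−∞, ∞)

By the ratio test, |a_{k+1}/a_k| = 3/3 · 1/[(2k+1)·(2k+2)] → 0.
Since the limit is 0 < 1 for every w, the series converges on all of ℝ and R = ∞.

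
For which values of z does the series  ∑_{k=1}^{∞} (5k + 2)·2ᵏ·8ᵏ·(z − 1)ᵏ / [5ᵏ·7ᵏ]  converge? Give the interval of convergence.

Ratio test: |a_{k+1}/a_k| = [(5(k+1) + 2)/(5k + 2)] · 2·8/(5·7) → 16/35 as k → ∞.
Convergence for |z − 1| · 16/35 < 1, i.e. |z − 1| < 35/16. So R = 35/16.
Endpoint z = 51/16: the terms have absolute value of order k, which does not tend to 0, so the series diverges by the divergence test.
Endpoint z = -19/16: the k-th term does not approach 0; divergence by the term test.

(-19/16, 51/16)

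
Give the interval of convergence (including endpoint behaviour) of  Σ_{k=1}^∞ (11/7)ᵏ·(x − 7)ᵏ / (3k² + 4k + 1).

Ratio test: |a_{k+1}/a_k| = [(3k² + 4k + 1)/(3(k+1)² + 4(k+1) + 1)] · 11/7 → 11/7 as k → ∞.
Thus R = 1/(11/7) = 7/11.
At x = 84/11: the terms are on the order of 1/k², so the series converges absolutely by comparison with the p-series (p = 2 > 1).
Check x = 70/11: the series is dominated by a constant times Σ 1/k², which converges (p = 2 > 1).

[70/11, 84/11]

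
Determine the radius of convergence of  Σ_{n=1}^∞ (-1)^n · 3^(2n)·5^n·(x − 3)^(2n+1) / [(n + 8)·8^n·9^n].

R = 2√10/5

The ratio of consecutive coefficients is [(n + 8)/((n+1) + 8)] · 9·5/(8·9) → 5/8.
Writing y = (x − 3)², the series in y has radius 8/5, so |x − 3| < √(8/5) and R = 2√10/5.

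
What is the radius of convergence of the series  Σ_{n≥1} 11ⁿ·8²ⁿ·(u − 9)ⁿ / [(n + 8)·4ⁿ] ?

Apply the ratio test: |a_{n+1}| / |a_n| = [(n + 8)/((n+1) + 8)] · 11·64/4, which tends to 176 as n → ∞.
Thus R = 1/(176) = 1/176.

R = 1/176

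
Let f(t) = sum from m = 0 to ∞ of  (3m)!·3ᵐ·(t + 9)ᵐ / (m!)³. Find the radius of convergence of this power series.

R = 1/81

By the ratio test, |a_{m+1}/a_m| = (3m+1)·(3m+2)·(3m+3)/(m+1)³ · 3 → 81.
Thus R = 1/(81) = 1/81.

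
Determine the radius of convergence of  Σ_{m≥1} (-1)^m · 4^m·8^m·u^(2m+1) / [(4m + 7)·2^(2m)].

R = √2/4

Apply the ratio test: |a_{m+1}| / |a_m| = [(4m + 7)/(4(m+1) + 7)] · 4·8/4, which tends to 8 as m → ∞.
Writing y = u², the series in y has radius 1/8, so |u| < √(1/8) and R = √2/4.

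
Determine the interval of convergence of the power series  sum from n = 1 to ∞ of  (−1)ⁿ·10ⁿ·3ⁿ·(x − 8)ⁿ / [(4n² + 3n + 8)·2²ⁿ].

Apply the ratio test: |a_{n+1}| / |a_n| = [(4n² + 3n + 8)/(4(n+1)² + 3(n+1) + 8)] · 10·3/4, which tends to 15/2 as n → ∞.
Thus R = 1/(15/2) = 2/15.
At x = 122/15: the series is dominated by a constant times Σ 1/n², which converges (p = 2 > 1).
Check x = 118/15: absolute convergence follows by limit comparison with Σ 1/n².

[118/15, 122/15]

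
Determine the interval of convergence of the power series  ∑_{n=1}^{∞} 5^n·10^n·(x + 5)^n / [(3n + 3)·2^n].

[-126/25, -124/25)

Apply the ratio test: |a_{n+1}| / |a_n| = [(3n + 3)/(3(n+1) + 3)] · 5·10/2, which tends to 25 as n → ∞.
Thus R = 1/(25) = 1/25.
Check x = -124/25: comparison with the harmonic series Σ 1/n shows the series diverges.
At x = -126/25: the terms alternate in sign and decrease monotonically to 0 in absolute value (size ~ c/n), so the alternating series test gives convergence.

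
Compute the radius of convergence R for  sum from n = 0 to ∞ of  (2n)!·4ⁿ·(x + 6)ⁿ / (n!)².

R = 1/16

By the ratio test, |a_{n+1}/a_n| = (2n+1)·(2n+2)/(n+1)² · 4 → 16.
Convergence for |x + 6| · 16 < 1, i.e. |x + 6| < 1/16. So R = 1/16.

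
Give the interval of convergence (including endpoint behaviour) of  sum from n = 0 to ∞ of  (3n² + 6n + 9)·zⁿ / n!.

(−∞, ∞)

The ratio of consecutive coefficients is (3(n+1)² + 6(n+1) + 9)/(3n² + 6n + 9) · 1/(n+1) → 0.
The limit is 0, so the series converges for all z; R = ∞.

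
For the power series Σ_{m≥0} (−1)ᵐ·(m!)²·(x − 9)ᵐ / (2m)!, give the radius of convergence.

The ratio of consecutive coefficients is (m+1)²/[(2m+1)·(2m+2)] → 1/4.
Convergence for |x − 9| · 1/4 < 1, i.e. |x − 9| < 4. So R = 4.

R = 4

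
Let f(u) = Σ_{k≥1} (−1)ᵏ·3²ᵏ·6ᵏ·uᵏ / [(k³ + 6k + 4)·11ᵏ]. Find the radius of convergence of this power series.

R = 11/54

Ratio test: |a_{k+1}/a_k| = [(k³ + 6k + 4)/((k+1)³ + 6(k+1) + 4)] · 9·6/11 → 54/11 as k → ∞.
Thus R = 1/(54/11) = 11/54.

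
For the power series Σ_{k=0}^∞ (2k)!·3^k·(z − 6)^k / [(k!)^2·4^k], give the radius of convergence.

R = 1/3

Ratio test: |a_{k+1}/a_k| = (2k+1)·(2k+2)/(k+1)² · 3/4 → 3 as k → ∞.
Thus R = 1/(3) = 1/3.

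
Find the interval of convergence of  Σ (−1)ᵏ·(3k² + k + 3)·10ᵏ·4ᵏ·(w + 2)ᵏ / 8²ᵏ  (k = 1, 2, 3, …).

(-18/5, -2/5)

The ratio of consecutive coefficients is [(3(k+1)² + (k+1) + 3)/(3k² + k + 3)] · 10·4/64 → 5/8.
The series converges when 5/8 · |w + 2| < 1, giving R = 8/5.
At w = -2/5: the terms have absolute value of order k², which does not tend to 0, so the series diverges by the divergence test.
Endpoint w = -18/5: the k-th term does not approach 0; divergence by the term test.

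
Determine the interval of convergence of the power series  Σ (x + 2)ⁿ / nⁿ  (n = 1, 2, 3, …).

By the Cauchy root test, |a_n|^(1/n) = 1/n → 0.
The limit is 0 for every x, so R = ∞.

(−∞, ∞)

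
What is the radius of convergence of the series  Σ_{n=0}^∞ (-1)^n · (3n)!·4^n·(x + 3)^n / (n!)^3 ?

Apply the ratio test: |a_{n+1}| / |a_n| = (3n+1)·(3n+2)·(3n+3)/(n+1)³ · 4, which tends to 108 as n → ∞.
Thus R = 1/(108) = 1/108.

R = 1/108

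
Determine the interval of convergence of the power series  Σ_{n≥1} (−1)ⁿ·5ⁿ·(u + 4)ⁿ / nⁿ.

(−∞, ∞)

Applying the root test, |a_n|^(1/n) = 5/n → 0.
Since the n-th root of |a_n| tends to 0, the series converges for all real u; R = ∞.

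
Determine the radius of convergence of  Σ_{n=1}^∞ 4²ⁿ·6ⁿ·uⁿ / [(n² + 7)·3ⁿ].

R = 1/32

Ratio test: |a_{n+1}/a_n| = [(n² + 7)/((n+1)² + 7)] · 16·6/3 → 32 as n → ∞.
Thus R = 1/(32) = 1/32.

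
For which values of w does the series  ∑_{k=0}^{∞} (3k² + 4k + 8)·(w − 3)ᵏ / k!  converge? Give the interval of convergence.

Ratio test: |a_{k+1}/a_k| = (3(k+1)² + 4(k+1) + 8)/(3k² + 4k + 8) · 1/(k+1) → 0 as k → ∞.
Since the limit is 0 < 1 for every w, the series converges on all of ℝ and R = ∞.

(−∞, ∞)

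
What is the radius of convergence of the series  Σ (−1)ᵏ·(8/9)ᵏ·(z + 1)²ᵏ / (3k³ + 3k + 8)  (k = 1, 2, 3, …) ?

R = 3√2/4

Apply the ratio test: |a_{k+1}| / |a_k| = [(3k³ + 3k + 8)/(3(k+1)³ + 3(k+1) + 8)] · 8/9, which tends to 8/9 as k → ∞.
Writing y = (z + 1)², the series in y has radius 9/8, so |z + 1| < √(9/8) and R = 3√2/4.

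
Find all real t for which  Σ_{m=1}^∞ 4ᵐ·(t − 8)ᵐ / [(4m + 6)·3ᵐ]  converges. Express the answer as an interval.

The ratio of consecutive coefficients is [(4m + 6)/(4(m+1) + 6)] · 4/3 → 4/3.
The series converges when 4/3 · |t − 8| < 1, giving R = 3/4.
Check t = 35/4: comparison with the harmonic series Σ 1/m shows the series diverges.
Check t = 29/4: the terms alternate in sign and decrease monotonically to 0 in absolute value (size ~ c/m), so the alternating series test gives convergence.

[29/4, 35/4)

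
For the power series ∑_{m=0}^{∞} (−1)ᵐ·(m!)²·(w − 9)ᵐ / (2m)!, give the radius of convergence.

The ratio of consecutive coefficients is (m+1)²/[(2m+1)·(2m+2)] → 1/4.
Convergence for |w − 9| · 1/4 < 1, i.e. |w − 9| < 4. So R = 4.

R = 4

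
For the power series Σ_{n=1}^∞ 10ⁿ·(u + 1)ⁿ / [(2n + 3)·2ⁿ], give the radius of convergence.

R = 1/5

By the ratio test, |a_{n+1}/a_n| = [(2n + 3)/(2(n+1) + 3)] · 10/2 → 5.
Convergence for |u + 1| · 5 < 1, i.e. |u + 1| < 1/5. So R = 1/5.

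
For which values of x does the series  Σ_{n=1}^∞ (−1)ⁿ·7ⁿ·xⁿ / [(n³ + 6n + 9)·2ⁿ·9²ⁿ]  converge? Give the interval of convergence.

[-162/7, 162/7]

The ratio of consecutive coefficients is [(n³ + 6n + 9)/((n+1)³ + 6(n+1) + 9)] · 7/(2·81) → 7/162.
Convergence for |x| · 7/162 < 1, i.e. |x| < 162/7. So R = 162/7.
Check x = 162/7: absolute convergence follows by limit comparison with Σ 1/n³.
When x = -162/7, the terms are on the order of 1/n³, so the series converges absolutely by comparison with the p-series (p = 3 > 1).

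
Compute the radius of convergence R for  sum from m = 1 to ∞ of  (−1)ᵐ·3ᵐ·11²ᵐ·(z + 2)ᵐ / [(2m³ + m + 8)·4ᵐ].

R = 4/363

The ratio of consecutive coefficients is [(2m³ + m + 8)/(2(m+1)³ + (m+1) + 8)] · 3·121/4 → 363/4.
Thus R = 1/(363/4) = 4/363.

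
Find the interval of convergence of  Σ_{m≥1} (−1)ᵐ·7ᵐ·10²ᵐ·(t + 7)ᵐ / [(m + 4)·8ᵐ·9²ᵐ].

(-1387/175, -1063/175]

Apply the ratio test: |a_{m+1}| / |a_m| = [(m + 4)/((m+1) + 4)] · 7·100/(8·81), which tends to 175/162 as m → ∞.
The series converges when 175/162 · |t + 7| < 1, giving R = 162/175.
At t = -1063/175: convergence follows from the alternating series test (terms decrease monotonically to 0).
Endpoint t = -1387/175: comparison with the harmonic series Σ 1/m shows the series diverges.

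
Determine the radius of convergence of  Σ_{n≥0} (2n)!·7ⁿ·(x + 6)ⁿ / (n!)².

By the ratio test, |a_{n+1}/a_n| = (2n+1)·(2n+2)/(n+1)² · 7 → 28.
Thus R = 1/(28) = 1/28.

R = 1/28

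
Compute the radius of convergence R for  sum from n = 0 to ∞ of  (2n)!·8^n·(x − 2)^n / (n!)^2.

Apply the ratio test: |a_{n+1}| / |a_n| = (2n+1)·(2n+2)/(n+1)² · 8, which tends to 32 as n → ∞.
The series converges when 32 · |x − 2| < 1, giving R = 1/32.

R = 1/32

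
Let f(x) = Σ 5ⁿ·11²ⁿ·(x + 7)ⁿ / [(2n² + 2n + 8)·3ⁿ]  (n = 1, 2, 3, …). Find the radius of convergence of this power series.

Apply the ratio test: |a_{n+1}| / |a_n| = [(2n² + 2n + 8)/(2(n+1)² + 2(n+1) + 8)] · 5·121/3, which tends to 605/3 as n → ∞.
Thus R = 1/(605/3) = 3/605.

R = 3/605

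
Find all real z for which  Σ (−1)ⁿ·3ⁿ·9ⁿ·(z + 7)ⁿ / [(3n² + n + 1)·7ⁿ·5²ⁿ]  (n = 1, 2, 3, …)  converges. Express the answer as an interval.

The ratio of consecutive coefficients is [(3n² + n + 1)/(3(n+1)² + (n+1) + 1)] · 3·9/(7·25) → 27/175.
Convergence for |z + 7| · 27/175 < 1, i.e. |z + 7| < 175/27. So R = 175/27.
Endpoint z = -14/27: the series is dominated by a constant times Σ 1/n², which converges (p = 2 > 1).
When z = -364/27, absolute convergence follows by limit comparison with Σ 1/n².

[-364/27, -14/27]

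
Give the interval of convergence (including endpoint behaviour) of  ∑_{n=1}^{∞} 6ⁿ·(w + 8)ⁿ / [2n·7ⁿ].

Apply the ratio test: |a_{n+1}| / |a_n| = [2n/2(n+1)] · 6/7, which tends to 6/7 as n → ∞.
The series converges when 6/7 · |w + 8| < 1, giving R = 7/6.
Check w = -41/6: the terms are asymptotic to a nonzero constant times 1/n, so the series diverges by limit comparison with Σ 1/n.
Check w = -55/6: an alternating series whose terms decrease to 0 in absolute value, so it converges by the Leibniz criterion.

[-55/6, -41/6)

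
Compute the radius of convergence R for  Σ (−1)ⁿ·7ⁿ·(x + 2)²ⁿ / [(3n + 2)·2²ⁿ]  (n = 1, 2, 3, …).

Ratio test: |a_{n+1}/a_n| = [(3n + 2)/(3(n+1) + 2)] · 7/4 → 7/4 as n → ∞.
Successive powers of (x + 2) differ by 2, so the series converges when |x + 2|² · 7/4 < 1, i.e. |x + 2| < √(4/7). So R = 2√7/7.

R = 2√7/7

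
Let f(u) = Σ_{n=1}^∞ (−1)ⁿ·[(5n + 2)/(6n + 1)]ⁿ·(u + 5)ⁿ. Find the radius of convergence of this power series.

Applying the root test, |a_n|^(1/n) = (5n + 2)/(6n + 1) → 5/6.
Convergence for |u + 5| · 5/6 < 1, i.e. |u + 5| < 6/5. So R = 6/5.

R = 6/5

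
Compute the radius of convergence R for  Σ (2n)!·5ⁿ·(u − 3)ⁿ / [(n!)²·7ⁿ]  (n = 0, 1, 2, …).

R = 7/20

Apply the ratio test: |a_{n+1}| / |a_n| = (2n+1)·(2n+2)/(n+1)² · 5/7, which tends to 20/7 as n → ∞.
Thus R = 1/(20/7) = 7/20.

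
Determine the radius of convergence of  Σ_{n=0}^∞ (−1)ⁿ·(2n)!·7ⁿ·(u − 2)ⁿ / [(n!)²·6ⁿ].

R = 3/14

Ratio test: |a_{n+1}/a_n| = (2n+1)·(2n+2)/(n+1)² · 7/6 → 14/3 as n → ∞.
Convergence for |u − 2| · 14/3 < 1, i.e. |u − 2| < 3/14. So R = 3/14.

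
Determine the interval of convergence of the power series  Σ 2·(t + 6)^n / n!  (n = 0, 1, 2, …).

(−∞, ∞)

Apply the ratio test: |a_{n+1}| / |a_n| = 2/2 · 1/(n+1), which tends to 0 as n → ∞.
Since the limit is 0 < 1 for every t, the series converges on all of ℝ and R = ∞.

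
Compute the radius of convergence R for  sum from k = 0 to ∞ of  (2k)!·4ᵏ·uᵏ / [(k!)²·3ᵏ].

The ratio of consecutive coefficients is (2k+1)·(2k+2)/(k+1)² · 4/3 → 16/3.
The series converges when 16/3 · |u| < 1, giving R = 3/16.

R = 3/16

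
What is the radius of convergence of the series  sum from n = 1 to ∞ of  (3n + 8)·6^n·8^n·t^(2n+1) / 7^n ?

R = √21/12

By the ratio test, |a_{n+1}/a_n| = [(3(n+1) + 8)/(3n + 8)] · 6·8/7 → 48/7.
Successive powers of t differ by 2, so the series converges when |t|² · 48/7 < 1, i.e. |t| < √(7/48). So R = √21/12.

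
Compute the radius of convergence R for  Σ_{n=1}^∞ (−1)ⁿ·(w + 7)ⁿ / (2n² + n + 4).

R = 1

Ratio test: |a_{n+1}/a_n| = (2n² + n + 4)/(2(n+1)² + (n+1) + 4) → 1 as n → ∞.
Convergence for |w + 7| < 1, so R = 1.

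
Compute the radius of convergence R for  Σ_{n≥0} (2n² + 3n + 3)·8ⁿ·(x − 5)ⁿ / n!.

R = ∞

Ratio test: |a_{n+1}/a_n| = (2(n+1)² + 3(n+1) + 3)/(2n² + 3n + 3) · 8 · 1/(n+1) → 0 as n → ∞.
Since the limit is 0 < 1 for every x, the series converges on all of ℝ and R = ∞.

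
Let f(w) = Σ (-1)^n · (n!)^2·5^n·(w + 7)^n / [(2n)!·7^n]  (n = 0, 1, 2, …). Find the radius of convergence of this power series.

By the ratio test, |a_{n+1}/a_n| = (n+1)²/[(2n+1)·(2n+2)] · 5/7 → 5/28.
Thus R = 1/(5/28) = 28/5.

R = 28/5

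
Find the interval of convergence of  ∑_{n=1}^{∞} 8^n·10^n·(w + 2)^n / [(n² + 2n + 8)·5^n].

The ratio of consecutive coefficients is [(n² + 2n + 8)/((n+1)² + 2(n+1) + 8)] · 8·10/5 → 16.
The series converges when 16 · |w + 2| < 1, giving R = 1/16.
When w = -31/16, the terms are on the order of 1/n², so the series converges absolutely by comparison with the p-series (p = 2 > 1).
At w = -33/16: absolute convergence follows by limit comparison with Σ 1/n².

[-33/16, -31/16]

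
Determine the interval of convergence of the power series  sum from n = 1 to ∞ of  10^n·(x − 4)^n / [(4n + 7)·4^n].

The ratio of consecutive coefficients is [(4n + 7)/(4(n+1) + 7)] · 10/4 → 5/2.
Hence the series converges for |x − 4| < 1/(5/2) = 2/5, so the radius of convergence is 2/5.
At x = 22/5: comparison with the harmonic series Σ 1/n shows the series diverges.
At x = 18/5: the terms alternate in sign and decrease monotonically to 0 in absolute value (size ~ c/n), so the alternating series test gives convergence.

[18/5, 22/5)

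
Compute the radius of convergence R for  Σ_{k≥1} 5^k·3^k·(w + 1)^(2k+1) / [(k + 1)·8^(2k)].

By the ratio test, |a_{k+1}/a_k| = [(k + 1)/((k+1) + 1)] · 5·3/64 → 15/64.
Writing y = (w + 1)², the series in y has radius 64/15, so |w + 1| < √(64/15) and R = 8√15/15.

R = 8√15/15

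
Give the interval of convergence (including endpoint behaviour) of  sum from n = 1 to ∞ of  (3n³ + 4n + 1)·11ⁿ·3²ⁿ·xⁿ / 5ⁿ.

(-5/99, 5/99)

Ratio test: |a_{n+1}/a_n| = [(3(n+1)³ + 4(n+1) + 1)/(3n³ + 4n + 1)] · 11·9/5 → 99/5 as n → ∞.
Hence the series converges for |x| < 1/(99/5) = 5/99, so the radius of convergence is 5/99.
Check x = 5/99: the n-th term does not approach 0; divergence by the term test.
At x = -5/99: the terms do not tend to 0, so the series diverges.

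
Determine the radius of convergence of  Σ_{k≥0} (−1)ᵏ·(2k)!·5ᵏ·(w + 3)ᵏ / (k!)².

R = 1/20

By the ratio test, |a_{k+1}/a_k| = (2k+1)·(2k+2)/(k+1)² · 5 → 20.
Hence the series converges for |w + 3| < 1/(20) = 1/20, so the radius of convergence is 1/20.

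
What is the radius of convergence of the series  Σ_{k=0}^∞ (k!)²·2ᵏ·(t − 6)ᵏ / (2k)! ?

By the ratio test, |a_{k+1}/a_k| = (k+1)²/[(2k+1)·(2k+2)] · 2 → 1/2.
Convergence for |t − 6| · 1/2 < 1, i.e. |t − 6| < 2. So R = 2.

R = 2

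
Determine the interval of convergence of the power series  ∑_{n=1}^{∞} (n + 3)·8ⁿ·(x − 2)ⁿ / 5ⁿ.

(11/8, 21/8)

Ratio test: |a_{n+1}/a_n| = [((n+1) + 3)/(n + 3)] · 8/5 → 8/5 as n → ∞.
Hence the series converges for |x − 2| < 1/(8/5) = 5/8, so the radius of convergence is 5/8.
Endpoint x = 21/8: the terms have absolute value of order n, which does not tend to 0, so the series diverges by the divergence test.
Endpoint x = 11/8: the n-th term does not approach 0; divergence by the term test.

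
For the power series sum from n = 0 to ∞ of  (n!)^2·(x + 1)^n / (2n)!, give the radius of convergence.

The ratio of consecutive coefficients is (n+1)²/[(2n+1)·(2n+2)] → 1/4.
Convergence for |x + 1| · 1/4 < 1, i.e. |x + 1| < 4. So R = 4.

R = 4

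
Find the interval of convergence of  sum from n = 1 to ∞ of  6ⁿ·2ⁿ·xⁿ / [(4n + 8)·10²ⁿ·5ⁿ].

[-125/3, 125/3)

Ratio test: |a_{n+1}/a_n| = [(4n + 8)/(4(n+1) + 8)] · 6·2/(100·5) → 3/125 as n → ∞.
Convergence for |x| · 3/125 < 1, i.e. |x| < 125/3. So R = 125/3.
When x = 125/3, the terms behave like c/n; limit comparison with the harmonic series gives divergence.
Endpoint x = -125/3: the terms alternate in sign and decrease monotonically to 0 in absolute value (size ~ c/n), so the alternating series test gives convergence.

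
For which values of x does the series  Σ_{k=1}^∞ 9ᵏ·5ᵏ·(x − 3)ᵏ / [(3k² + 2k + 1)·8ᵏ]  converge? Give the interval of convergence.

Ratio test: |a_{k+1}/a_k| = [(3k² + 2k + 1)/(3(k+1)² + 2(k+1) + 1)] · 9·5/8 → 45/8 as k → ∞.
Convergence for |x − 3| · 45/8 < 1, i.e. |x − 3| < 8/45. So R = 8/45.
At x = 143/45: absolute convergence follows by limit comparison with Σ 1/k².
Check x = 127/45: the series is dominated by a constant times Σ 1/k², which converges (p = 2 > 1).

[127/45, 143/45]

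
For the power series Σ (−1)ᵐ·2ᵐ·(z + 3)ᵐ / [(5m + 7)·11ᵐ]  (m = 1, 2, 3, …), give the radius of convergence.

Apply the ratio test: |a_{m+1}| / |a_m| = [(5m + 7)/(5(m+1) + 7)] · 2/11, which tends to 2/11 as m → ∞.
The series converges when 2/11 · |z + 3| < 1, giving R = 11/2.

R = 11/2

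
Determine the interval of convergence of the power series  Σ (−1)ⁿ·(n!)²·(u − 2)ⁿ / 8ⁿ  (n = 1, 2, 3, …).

{2}

Apply the ratio test: |a_{n+1}| / |a_n| = (n+1)² · 1/8, which tends to ∞ as n → ∞.
The ratio grows without bound, so the series diverges whenever (u − 2) ≠ 0; it converges only at u = 2. R = 0.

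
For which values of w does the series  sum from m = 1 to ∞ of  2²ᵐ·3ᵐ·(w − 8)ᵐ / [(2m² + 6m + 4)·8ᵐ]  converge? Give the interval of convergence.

[22/3, 26/3]

Apply the ratio test: |a_{m+1}| / |a_m| = [(2m² + 6m + 4)/(2(m+1)² + 6(m+1) + 4)] · 4·3/8, which tends to 3/2 as m → ∞.
Convergence for |w − 8| · 3/2 < 1, i.e. |w − 8| < 2/3. So R = 2/3.
Check w = 26/3: the terms are on the order of 1/m², so the series converges absolutely by comparison with the p-series (p = 2 > 1).
At w = 22/3: the series is dominated by a constant times Σ 1/m², which converges (p = 2 > 1).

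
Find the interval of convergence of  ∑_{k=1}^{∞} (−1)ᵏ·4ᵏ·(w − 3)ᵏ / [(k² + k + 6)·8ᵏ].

[1, 5]

Apply the ratio test: |a_{k+1}| / |a_k| = [(k² + k + 6)/((k+1)² + (k+1) + 6)] · 4/8, which tends to 1/2 as k → ∞.
Hence the series converges for |w − 3| < 1/(1/2) = 2, so the radius of convergence is 2.
Endpoint w = 5: the series is dominated by a constant times Σ 1/k², which converges (p = 2 > 1).
When w = 1, absolute convergence follows by limit comparison with Σ 1/k².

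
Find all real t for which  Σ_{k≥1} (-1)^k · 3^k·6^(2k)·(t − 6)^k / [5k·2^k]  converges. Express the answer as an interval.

(323/54, 325/54]

Apply the ratio test: |a_{k+1}| / |a_k| = [5k/5(k+1)] · 3·36/2, which tends to 54 as k → ∞.
Thus R = 1/(54) = 1/54.
At t = 325/54: convergence follows from the alternating series test (terms decrease monotonically to 0).
Endpoint t = 323/54: the terms behave like c/k; limit comparison with the harmonic series gives divergence.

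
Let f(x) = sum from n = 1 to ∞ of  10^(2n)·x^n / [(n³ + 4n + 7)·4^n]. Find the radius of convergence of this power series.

R = 1/25

By the ratio test, |a_{n+1}/a_n| = [(n³ + 4n + 7)/((n+1)³ + 4(n+1) + 7)] · 100/4 → 25.
Thus R = 1/(25) = 1/25.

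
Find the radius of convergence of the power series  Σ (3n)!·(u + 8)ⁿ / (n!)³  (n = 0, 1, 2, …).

R = 1/27

Ratio test: |a_{n+1}/a_n| = (3n+1)·(3n+2)·(3n+3)/(n+1)³ → 27 as n → ∞.
The series converges when 27 · |u + 8| < 1, giving R = 1/27.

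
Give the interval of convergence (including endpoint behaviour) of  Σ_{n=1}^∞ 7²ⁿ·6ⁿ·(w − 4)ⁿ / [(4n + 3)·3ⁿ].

By the ratio test, |a_{n+1}/a_n| = [(4n + 3)/(4(n+1) + 3)] · 49·6/3 → 98.
Thus R = 1/(98) = 1/98.
Check w = 393/98: comparison with the harmonic series Σ 1/n shows the series diverges.
Endpoint w = 391/98: the terms alternate in sign and decrease monotonically to 0 in absolute value (size ~ c/n), so the alternating series test gives convergence.

[391/98, 393/98)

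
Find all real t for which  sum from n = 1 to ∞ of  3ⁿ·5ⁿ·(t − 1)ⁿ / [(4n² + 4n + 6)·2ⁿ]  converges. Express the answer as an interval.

Ratio test: |a_{n+1}/a_n| = [(4n² + 4n + 6)/(4(n+1)² + 4(n+1) + 6)] · 3·5/2 → 15/2 as n → ∞.
The series converges when 15/2 · |t − 1| < 1, giving R = 2/15.
When t = 17/15, absolute convergence follows by limit comparison with Σ 1/n².
Endpoint t = 13/15: absolute convergence follows by limit comparison with Σ 1/n².

[13/15, 17/15]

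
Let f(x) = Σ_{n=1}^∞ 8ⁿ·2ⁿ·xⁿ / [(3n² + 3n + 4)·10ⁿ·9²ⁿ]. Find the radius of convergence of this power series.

R = 405/8

Ratio test: |a_{n+1}/a_n| = [(3n² + 3n + 4)/(3(n+1)² + 3(n+1) + 4)] · 8·2/(10·81) → 8/405 as n → ∞.
Convergence for |x| · 8/405 < 1, i.e. |x| < 405/8. So R = 405/8.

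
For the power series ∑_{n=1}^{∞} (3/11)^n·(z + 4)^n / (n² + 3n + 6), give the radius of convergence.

Apply the ratio test: |a_{n+1}| / |a_n| = [(n² + 3n + 6)/((n+1)² + 3(n+1) + 6)] · 3/11, which tends to 3/11 as n → ∞.
The series converges when 3/11 · |z + 4| < 1, giving R = 11/3.

R = 11/3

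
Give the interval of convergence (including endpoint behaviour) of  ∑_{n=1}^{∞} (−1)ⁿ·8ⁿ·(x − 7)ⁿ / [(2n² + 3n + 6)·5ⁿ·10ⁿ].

[3/4, 53/4]

By the ratio test, |a_{n+1}/a_n| = [(2n² + 3n + 6)/(2(n+1)² + 3(n+1) + 6)] · 8/(5·10) → 4/25.
Convergence for |x − 7| · 4/25 < 1, i.e. |x − 7| < 25/4. So R = 25/4.
Check x = 53/4: the series is dominated by a constant times Σ 1/n², which converges (p = 2 > 1).
When x = 3/4, absolute convergence follows by limit comparison with Σ 1/n².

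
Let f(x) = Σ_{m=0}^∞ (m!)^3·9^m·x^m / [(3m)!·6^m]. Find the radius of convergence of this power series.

Apply the ratio test: |a_{m+1}| / |a_m| = (m+1)³/[(3m+1)·(3m+2)·(3m+3)] · 9/6, which tends to 1/18 as m → ∞.
Hence the series converges for |x| < 1/(1/18) = 18, so the radius of convergence is 18.

R = 18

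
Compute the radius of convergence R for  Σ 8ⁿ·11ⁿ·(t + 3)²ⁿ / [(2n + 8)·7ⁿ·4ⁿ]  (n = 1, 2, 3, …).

Ratio test: |a_{n+1}/a_n| = [(2n + 8)/(2(n+1) + 8)] · 8·11/(7·4) → 22/7 as n → ∞.
Writing y = (t + 3)², the series in y has radius 7/22, so |t + 3| < √(7/22) and R = √154/22.

R = √154/22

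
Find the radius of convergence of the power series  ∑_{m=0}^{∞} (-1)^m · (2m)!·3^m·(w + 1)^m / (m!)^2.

R = 1/12

Ratio test: |a_{m+1}/a_m| = (2m+1)·(2m+2)/(m+1)² · 3 → 12 as m → ∞.
The series converges when 12 · |w + 1| < 1, giving R = 1/12.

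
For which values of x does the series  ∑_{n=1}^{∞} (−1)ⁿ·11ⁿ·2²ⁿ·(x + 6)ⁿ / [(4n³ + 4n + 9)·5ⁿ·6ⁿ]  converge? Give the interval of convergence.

Apply the ratio test: |a_{n+1}| / |a_n| = [(4n³ + 4n + 9)/(4(n+1)³ + 4(n+1) + 9)] · 11·4/(5·6), which tends to 22/15 as n → ∞.
Hence the series converges for |x + 6| < 1/(22/15) = 15/22, so the radius of convergence is 15/22.
Check x = -117/22: the series is dominated by a constant times Σ 1/n³, which converges (p = 3 > 1).
Check x = -147/22: the terms are on the order of 1/n³, so the series converges absolutely by comparison with the p-series (p = 3 > 1).

[-147/22, -117/22]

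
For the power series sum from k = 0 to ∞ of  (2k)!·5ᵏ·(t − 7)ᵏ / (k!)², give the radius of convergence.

By the ratio test, |a_{k+1}/a_k| = (2k+1)·(2k+2)/(k+1)² · 5 → 20.
Convergence for |t − 7| · 20 < 1, i.e. |t − 7| < 1/20. So R = 1/20.

R = 1/20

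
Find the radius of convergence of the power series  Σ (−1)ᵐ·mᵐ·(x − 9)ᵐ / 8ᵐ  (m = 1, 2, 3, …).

Root test: |a_m|^(1/m) = m/8 → ∞.
Since the m-th root of |a_m| is unbounded, the series converges only at x = 9; R = 0.

R = 0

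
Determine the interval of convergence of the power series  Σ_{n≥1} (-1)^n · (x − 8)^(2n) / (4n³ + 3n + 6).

The ratio of consecutive coefficients is (4n³ + 3n + 6)/(4(n+1)³ + 3(n+1) + 6) → 1.
Since the exponent of (x − 8) increases by 2 each term, convergence requires |x − 8|² < 1, hence R = 1.
Endpoint x = 9: absolute convergence follows by limit comparison with Σ 1/n³.
At x = 7: absolute convergence follows by limit comparison with Σ 1/n³.

[7, 9]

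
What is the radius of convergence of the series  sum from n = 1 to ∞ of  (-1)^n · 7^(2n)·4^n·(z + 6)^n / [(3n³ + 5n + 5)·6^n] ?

R = 3/98

The ratio of consecutive coefficients is [(3n³ + 5n + 5)/(3(n+1)³ + 5(n+1) + 5)] · 49·4/6 → 98/3.
Hence the series converges for |z + 6| < 1/(98/3) = 3/98, so the radius of convergence is 3/98.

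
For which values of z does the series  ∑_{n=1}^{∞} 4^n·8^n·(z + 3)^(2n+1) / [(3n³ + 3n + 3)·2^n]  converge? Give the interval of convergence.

[-13/4, -11/4]

Apply the ratio test: |a_{n+1}| / |a_n| = [(3n³ + 3n + 3)/(3(n+1)³ + 3(n+1) + 3)] · 4·8/2, which tends to 16 as n → ∞.
Since the exponent of (z + 3) increases by 2 each term, convergence requires |z + 3|² < 1/16, hence R = 1/4.
At z = -11/4: absolute convergence follows by limit comparison with Σ 1/n³.
At z = -13/4: absolute convergence follows by limit comparison with Σ 1/n³.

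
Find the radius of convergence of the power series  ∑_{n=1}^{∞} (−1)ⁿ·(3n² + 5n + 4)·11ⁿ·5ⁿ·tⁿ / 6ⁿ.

R = 6/55

Ratio test: |a_{n+1}/a_n| = [(3(n+1)² + 5(n+1) + 4)/(3n² + 5n + 4)] · 11·5/6 → 55/6 as n → ∞.
The series converges when 55/6 · |t| < 1, giving R = 6/55.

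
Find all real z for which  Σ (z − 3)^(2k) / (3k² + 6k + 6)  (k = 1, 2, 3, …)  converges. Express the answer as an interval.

By the ratio test, |a_{k+1}/a_k| = (3k² + 6k + 6)/(3(k+1)² + 6(k+1) + 6) → 1.
Writing y = (z − 3)², the series in y has radius 1, so |z − 3| < √(1) = 1 and R = 1.
When z = 4, the terms are on the order of 1/k², so the series converges absolutely by comparison with the p-series (p = 2 > 1).
Endpoint z = 2: absolute convergence follows by limit comparison with Σ 1/k².

[2, 4]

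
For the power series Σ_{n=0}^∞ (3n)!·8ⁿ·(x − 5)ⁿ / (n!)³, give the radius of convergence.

R = 1/216

By the ratio test, |a_{n+1}/a_n| = (3n+1)·(3n+2)·(3n+3)/(n+1)³ · 8 → 216.
The series converges when 216 · |x − 5| < 1, giving R = 1/216.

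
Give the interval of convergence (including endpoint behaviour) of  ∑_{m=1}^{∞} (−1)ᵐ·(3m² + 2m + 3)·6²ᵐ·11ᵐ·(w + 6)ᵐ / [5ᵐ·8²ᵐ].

(-674/99, -514/99)

Apply the ratio test: |a_{m+1}| / |a_m| = [(3(m+1)² + 2(m+1) + 3)/(3m² + 2m + 3)] · 36·11/(5·64), which tends to 99/80 as m → ∞.
Thus R = 1/(99/80) = 80/99.
When w = -514/99, the terms do not tend to 0, so the series diverges.
Check w = -674/99: the m-th term does not approach 0; divergence by the term test.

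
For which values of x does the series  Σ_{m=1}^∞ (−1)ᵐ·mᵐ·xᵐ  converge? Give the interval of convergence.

{0}

Root test: |a_m|^(1/m) = m → ∞.
Since the m-th root of |a_m| is unbounded, the series converges only at x = 0; R = 0.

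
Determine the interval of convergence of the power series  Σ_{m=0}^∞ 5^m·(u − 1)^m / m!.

(−∞, ∞)

The ratio of consecutive coefficients is 5 · 1/(m+1) → 0.
The ratio tends to 0 regardless of u, hence R = ∞.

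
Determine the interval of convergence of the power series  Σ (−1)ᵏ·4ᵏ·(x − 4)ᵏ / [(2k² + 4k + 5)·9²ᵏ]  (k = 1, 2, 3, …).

Ratio test: |a_{k+1}/a_k| = [(2k² + 4k + 5)/(2(k+1)² + 4(k+1) + 5)] · 4/81 → 4/81 as k → ∞.
The series converges when 4/81 · |x − 4| < 1, giving R = 81/4.
Endpoint x = 97/4: absolute convergence follows by limit comparison with Σ 1/k².
When x = -65/4, absolute convergence follows by limit comparison with Σ 1/k².

[-65/4, 97/4]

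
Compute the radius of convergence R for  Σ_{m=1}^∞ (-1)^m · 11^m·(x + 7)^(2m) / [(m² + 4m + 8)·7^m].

The ratio of consecutive coefficients is [(m² + 4m + 8)/((m+1)² + 4(m+1) + 8)] · 11/7 → 11/7.
Successive powers of (x + 7) differ by 2, so the series converges when |x + 7|² · 11/7 < 1, i.e. |x + 7| < √(7/11). So R = √77/11.

R = √77/11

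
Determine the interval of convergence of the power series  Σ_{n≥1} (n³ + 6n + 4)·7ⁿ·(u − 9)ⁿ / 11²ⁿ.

(-58/7, 184/7)

Apply the ratio test: |a_{n+1}| / |a_n| = [((n+1)³ + 6(n+1) + 4)/(n³ + 6n + 4)] · 7/121, which tends to 7/121 as n → ∞.
The series converges when 7/121 · |u − 9| < 1, giving R = 121/7.
Check u = 184/7: the terms have absolute value of order n³, which does not tend to 0, so the series diverges by the divergence test.
At u = -58/7: the n-th term does not approach 0; divergence by the term test.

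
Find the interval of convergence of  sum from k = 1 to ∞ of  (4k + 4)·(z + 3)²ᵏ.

(-4, -2)

By the ratio test, |a_{k+1}/a_k| = (4(k+1) + 4)/(4k + 4) → 1.
Writing y = (z + 3)², the series in y has radius 1, so |z + 3| < √(1) = 1 and R = 1.
At z = -2: the terms do not tend to 0, so the series diverges.
Check z = -4: the terms do not tend to 0, so the series diverges.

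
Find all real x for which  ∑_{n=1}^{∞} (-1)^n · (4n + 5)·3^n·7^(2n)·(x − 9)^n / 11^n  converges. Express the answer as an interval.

(1312/147, 1334/147)

Apply the ratio test: |a_{n+1}| / |a_n| = [(4(n+1) + 5)/(4n + 5)] · 3·49/11, which tends to 147/11 as n → ∞.
Convergence for |x − 9| · 147/11 < 1, i.e. |x − 9| < 11/147. So R = 11/147.
At x = 1334/147: the terms do not tend to 0, so the series diverges.
At x = 1312/147: the terms have absolute value of order n, which does not tend to 0, so the series diverges by the divergence test.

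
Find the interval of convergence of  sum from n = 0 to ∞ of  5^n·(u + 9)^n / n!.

(−∞, ∞)

Apply the ratio test: |a_{n+1}| / |a_n| = 5 · 1/(n+1), which tends to 0 as n → ∞.
The limit is 0, so the series converges for all u; R = ∞.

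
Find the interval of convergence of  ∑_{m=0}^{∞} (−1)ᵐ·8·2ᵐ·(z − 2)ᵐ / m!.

By the ratio test, |a_{m+1}/a_m| = 8/8 · 2 · 1/(m+1) → 0.
The limit is 0, so the series converges for all z; R = ∞.

(−∞, ∞)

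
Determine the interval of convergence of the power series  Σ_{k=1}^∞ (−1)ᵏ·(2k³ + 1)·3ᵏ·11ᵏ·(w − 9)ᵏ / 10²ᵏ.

(197/33, 397/33)

Apply the ratio test: |a_{k+1}| / |a_k| = [(2(k+1)³ + 1)/(2k³ + 1)] · 3·11/100, which tends to 33/100 as k → ∞.
The series converges when 33/100 · |w − 9| < 1, giving R = 100/33.
Check w = 397/33: the k-th term does not approach 0; divergence by the term test.
When w = 197/33, the terms have absolute value of order k³, which does not tend to 0, so the series diverges by the divergence test.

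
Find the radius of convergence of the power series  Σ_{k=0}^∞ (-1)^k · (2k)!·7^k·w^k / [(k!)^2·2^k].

By the ratio test, |a_{k+1}/a_k| = (2k+1)·(2k+2)/(k+1)² · 7/2 → 14.
Hence the series converges for |w| < 1/(14) = 1/14, so the radius of convergence is 1/14.

R = 1/14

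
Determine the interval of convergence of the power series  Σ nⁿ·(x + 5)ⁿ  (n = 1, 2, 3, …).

By the Cauchy root test, |a_n|^(1/n) = n → ∞.
The root grows without bound, so R = 0 (convergence only at x = -5).

{-5}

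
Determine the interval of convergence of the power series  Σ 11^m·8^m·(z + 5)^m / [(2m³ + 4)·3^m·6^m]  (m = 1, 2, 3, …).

[-229/44, -211/44]

The ratio of consecutive coefficients is [(2m³ + 4)/(2(m+1)³ + 4)] · 11·8/(3·6) → 44/9.
Thus R = 1/(44/9) = 9/44.
When z = -211/44, the series is dominated by a constant times Σ 1/m³, which converges (p = 3 > 1).
Endpoint z = -229/44: the terms are on the order of 1/m³, so the series converges absolutely by comparison with the p-series (p = 3 > 1).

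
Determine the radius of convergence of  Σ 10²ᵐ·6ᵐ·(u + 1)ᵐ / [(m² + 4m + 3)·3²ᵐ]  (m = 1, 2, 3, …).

R = 3/200

Apply the ratio test: |a_{m+1}| / |a_m| = [(m² + 4m + 3)/((m+1)² + 4(m+1) + 3)] · 100·6/9, which tends to 200/3 as m → ∞.
Hence the series converges for |u + 1| < 1/(200/3) = 3/200, so the radius of convergence is 3/200.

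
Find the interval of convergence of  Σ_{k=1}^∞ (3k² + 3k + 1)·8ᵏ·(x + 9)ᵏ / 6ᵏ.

Apply the ratio test: |a_{k+1}| / |a_k| = [(3(k+1)² + 3(k+1) + 1)/(3k² + 3k + 1)] · 8/6, which tends to 4/3 as k → ∞.
The series converges when 4/3 · |x + 9| < 1, giving R = 3/4.
At x = -33/4: the terms do not tend to 0, so the series diverges.
At x = -39/4: the terms have absolute value of order k², which does not tend to 0, so the series diverges by the divergence test.

(-39/4, -33/4)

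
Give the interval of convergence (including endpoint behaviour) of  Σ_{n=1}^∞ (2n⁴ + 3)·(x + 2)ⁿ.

By the ratio test, |a_{n+1}/a_n| = (2(n+1)⁴ + 3)/(2n⁴ + 3) → 1.
So the series converges when |x + 2| < 1 and diverges when |x + 2| > 1; R = 1.
At x = -1: the n-th term does not approach 0; divergence by the term test.
Endpoint x = -3: the terms do not tend to 0, so the series diverges.

(-3, -1)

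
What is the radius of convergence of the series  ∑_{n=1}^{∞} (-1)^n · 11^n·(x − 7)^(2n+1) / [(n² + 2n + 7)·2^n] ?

R = √22/11

By the ratio test, |a_{n+1}/a_n| = [(n² + 2n + 7)/((n+1)² + 2(n+1) + 7)] · 11/2 → 11/2.
Successive powers of (x − 7) differ by 2, so the series converges when |x − 7|² · 11/2 < 1, i.e. |x − 7| < √(2/11). So R = √22/11.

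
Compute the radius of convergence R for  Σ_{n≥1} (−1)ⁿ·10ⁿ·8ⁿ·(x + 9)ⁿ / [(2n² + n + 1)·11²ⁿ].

R = 121/80

By the ratio test, |a_{n+1}/a_n| = [(2n² + n + 1)/(2(n+1)² + (n+1) + 1)] · 10·8/121 → 80/121.
The series converges when 80/121 · |x + 9| < 1, giving R = 121/80.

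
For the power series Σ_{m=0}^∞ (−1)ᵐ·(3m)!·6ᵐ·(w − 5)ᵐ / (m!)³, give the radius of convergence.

Ratio test: |a_{m+1}/a_m| = (3m+1)·(3m+2)·(3m+3)/(m+1)³ · 6 → 162 as m → ∞.
Convergence for |w − 5| · 162 < 1, i.e. |w − 5| < 1/162. So R = 1/162.

R = 1/162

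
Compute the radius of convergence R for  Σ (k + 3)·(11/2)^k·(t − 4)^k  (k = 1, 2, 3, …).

R = 2/11

Apply the ratio test: |a_{k+1}| / |a_k| = [((k+1) + 3)/(k + 3)] · 11/2, which tends to 11/2 as k → ∞.
Hence the series converges for |t − 4| < 1/(11/2) = 2/11, so the radius of convergence is 2/11.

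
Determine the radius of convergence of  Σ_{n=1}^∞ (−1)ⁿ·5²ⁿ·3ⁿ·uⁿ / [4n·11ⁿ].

R = 11/75

By the ratio test, |a_{n+1}/a_n| = [4n/4(n+1)] · 25·3/11 → 75/11.
Convergence for |u| · 75/11 < 1, i.e. |u| < 11/75. So R = 11/75.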